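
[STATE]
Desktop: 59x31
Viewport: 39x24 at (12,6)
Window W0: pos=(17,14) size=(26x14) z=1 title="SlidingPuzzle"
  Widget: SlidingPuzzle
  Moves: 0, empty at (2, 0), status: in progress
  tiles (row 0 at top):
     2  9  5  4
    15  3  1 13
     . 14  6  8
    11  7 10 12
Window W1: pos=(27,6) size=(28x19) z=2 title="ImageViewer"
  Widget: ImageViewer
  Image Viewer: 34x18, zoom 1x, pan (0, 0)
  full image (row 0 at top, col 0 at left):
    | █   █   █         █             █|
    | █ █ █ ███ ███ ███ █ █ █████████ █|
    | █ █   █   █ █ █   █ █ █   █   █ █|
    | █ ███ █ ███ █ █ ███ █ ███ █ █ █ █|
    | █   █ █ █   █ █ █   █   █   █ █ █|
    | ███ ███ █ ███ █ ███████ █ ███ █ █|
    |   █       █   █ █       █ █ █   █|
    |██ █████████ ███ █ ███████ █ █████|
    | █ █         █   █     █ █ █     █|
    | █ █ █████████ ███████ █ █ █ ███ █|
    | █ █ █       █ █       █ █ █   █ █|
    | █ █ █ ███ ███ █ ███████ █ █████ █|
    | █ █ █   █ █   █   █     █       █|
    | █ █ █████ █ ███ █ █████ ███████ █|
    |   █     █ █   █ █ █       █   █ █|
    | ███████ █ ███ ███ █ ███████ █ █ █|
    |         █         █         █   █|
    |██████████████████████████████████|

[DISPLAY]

               ┏━━━━━━━━━━━━━━━━━━━━━━━
               ┃ ImageViewer           
               ┠───────────────────────
               ┃ █   █   █         █   
               ┃ █ █ █ ███ ███ ███ █ █ 
               ┃ █ █   █   █ █ █   █ █ 
               ┃ █ ███ █ ███ █ █ ███ █ 
               ┃ █   █ █ █   █ █ █   █ 
     ┏━━━━━━━━━┃ ███ ███ █ ███ █ ██████
     ┃ SlidingP┃   █       █   █ █     
     ┠─────────┃██ █████████ ███ █ ████
     ┃┌────┬───┃ █ █         █   █     
     ┃│  2 │  9┃ █ █ █████████ ███████ 
     ┃├────┼───┃ █ █ █       █ █       
     ┃│ 15 │  3┃ █ █ █ ███ ███ █ ██████
     ┃├────┼───┃ █ █ █   █ █   █   █   
     ┃│    │ 14┃ █ █ █████ █ ███ █ ████
     ┃├────┼───┃   █     █ █   █ █ █   
     ┃│ 11 │  7┗━━━━━━━━━━━━━━━━━━━━━━━
     ┃└────┴────┴────┴────┘   ┃        
     ┃Moves: 0                ┃        
     ┗━━━━━━━━━━━━━━━━━━━━━━━━┛        
                                       
                                       


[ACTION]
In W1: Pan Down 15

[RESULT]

               ┏━━━━━━━━━━━━━━━━━━━━━━━
               ┃ ImageViewer           
               ┠───────────────────────
               ┃ ███████ █ ███ ███ █ ██
               ┃         █         █   
               ┃███████████████████████
               ┃                       
               ┃                       
     ┏━━━━━━━━━┃                       
     ┃ SlidingP┃                       
     ┠─────────┃                       
     ┃┌────┬───┃                       
     ┃│  2 │  9┃                       
     ┃├────┼───┃                       
     ┃│ 15 │  3┃                       
     ┃├────┼───┃                       
     ┃│    │ 14┃                       
     ┃├────┼───┃                       
     ┃│ 11 │  7┗━━━━━━━━━━━━━━━━━━━━━━━
     ┃└────┴────┴────┴────┘   ┃        
     ┃Moves: 0                ┃        
     ┗━━━━━━━━━━━━━━━━━━━━━━━━┛        
                                       
                                       


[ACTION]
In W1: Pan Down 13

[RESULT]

               ┏━━━━━━━━━━━━━━━━━━━━━━━
               ┃ ImageViewer           
               ┠───────────────────────
               ┃                       
               ┃                       
               ┃                       
               ┃                       
               ┃                       
     ┏━━━━━━━━━┃                       
     ┃ SlidingP┃                       
     ┠─────────┃                       
     ┃┌────┬───┃                       
     ┃│  2 │  9┃                       
     ┃├────┼───┃                       
     ┃│ 15 │  3┃                       
     ┃├────┼───┃                       
     ┃│    │ 14┃                       
     ┃├────┼───┃                       
     ┃│ 11 │  7┗━━━━━━━━━━━━━━━━━━━━━━━
     ┃└────┴────┴────┴────┘   ┃        
     ┃Moves: 0                ┃        
     ┗━━━━━━━━━━━━━━━━━━━━━━━━┛        
                                       
                                       


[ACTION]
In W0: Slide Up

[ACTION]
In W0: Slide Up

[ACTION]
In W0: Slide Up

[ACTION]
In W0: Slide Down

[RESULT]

               ┏━━━━━━━━━━━━━━━━━━━━━━━
               ┃ ImageViewer           
               ┠───────────────────────
               ┃                       
               ┃                       
               ┃                       
               ┃                       
               ┃                       
     ┏━━━━━━━━━┃                       
     ┃ SlidingP┃                       
     ┠─────────┃                       
     ┃┌────┬───┃                       
     ┃│  2 │  9┃                       
     ┃├────┼───┃                       
     ┃│ 15 │  3┃                       
     ┃├────┼───┃                       
     ┃│    │ 14┃                       
     ┃├────┼───┃                       
     ┃│ 11 │  7┗━━━━━━━━━━━━━━━━━━━━━━━
     ┃└────┴────┴────┴────┘   ┃        
     ┃Moves: 2                ┃        
     ┗━━━━━━━━━━━━━━━━━━━━━━━━┛        
                                       
                                       


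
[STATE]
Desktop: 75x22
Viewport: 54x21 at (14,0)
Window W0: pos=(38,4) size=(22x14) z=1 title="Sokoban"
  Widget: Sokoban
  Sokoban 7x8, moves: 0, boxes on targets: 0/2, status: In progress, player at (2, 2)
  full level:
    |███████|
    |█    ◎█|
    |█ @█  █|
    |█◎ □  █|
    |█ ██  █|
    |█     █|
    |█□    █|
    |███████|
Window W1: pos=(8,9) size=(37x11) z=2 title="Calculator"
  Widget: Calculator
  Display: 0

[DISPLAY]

                                                      
                                                      
                                                      
                                                      
                        ┏━━━━━━━━━━━━━━━━━━━━┓        
                        ┃ Sokoban            ┃        
                        ┠────────────────────┨        
                        ┃███████             ┃        
                        ┃█    ◎█             ┃        
━━━━━━━━━━━━━━━━━━━━━━━━━━━━━━┓█             ┃        
ulator                        ┃█             ┃        
──────────────────────────────┨█             ┃        
                             0┃█             ┃        
───┬───┬───┐                  ┃█             ┃        
 8 │ 9 │ ÷ │                  ┃█             ┃        
───┼───┼───┤                  ┃ 0  0/2       ┃        
 5 │ 6 │ × │                  ┃              ┃        
───┼───┼───┤                  ┃━━━━━━━━━━━━━━┛        
 2 │ 3 │ - │                  ┃                       
━━━━━━━━━━━━━━━━━━━━━━━━━━━━━━┛                       
                                                      


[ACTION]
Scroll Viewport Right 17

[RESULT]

                                                      
                                                      
                                                      
                                                      
                 ┏━━━━━━━━━━━━━━━━━━━━┓               
                 ┃ Sokoban            ┃               
                 ┠────────────────────┨               
                 ┃███████             ┃               
                 ┃█    ◎█             ┃               
━━━━━━━━━━━━━━━━━━━━━━━┓█             ┃               
                       ┃█             ┃               
───────────────────────┨█             ┃               
                      0┃█             ┃               
┬───┐                  ┃█             ┃               
│ ÷ │                  ┃█             ┃               
┼───┤                  ┃ 0  0/2       ┃               
│ × │                  ┃              ┃               
┼───┤                  ┃━━━━━━━━━━━━━━┛               
│ - │                  ┃                              
━━━━━━━━━━━━━━━━━━━━━━━┛                              
                                                      


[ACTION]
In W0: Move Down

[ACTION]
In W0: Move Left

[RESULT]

                                                      
                                                      
                                                      
                                                      
                 ┏━━━━━━━━━━━━━━━━━━━━┓               
                 ┃ Sokoban            ┃               
                 ┠────────────────────┨               
                 ┃███████             ┃               
                 ┃█    ◎█             ┃               
━━━━━━━━━━━━━━━━━━━━━━━┓█             ┃               
                       ┃█             ┃               
───────────────────────┨█             ┃               
                      0┃█             ┃               
┬───┐                  ┃█             ┃               
│ ÷ │                  ┃█             ┃               
┼───┤                  ┃ 2  0/2       ┃               
│ × │                  ┃              ┃               
┼───┤                  ┃━━━━━━━━━━━━━━┛               
│ - │                  ┃                              
━━━━━━━━━━━━━━━━━━━━━━━┛                              
                                                      


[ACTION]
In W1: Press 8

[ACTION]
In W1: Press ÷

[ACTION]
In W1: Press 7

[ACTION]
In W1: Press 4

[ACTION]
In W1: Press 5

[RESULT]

                                                      
                                                      
                                                      
                                                      
                 ┏━━━━━━━━━━━━━━━━━━━━┓               
                 ┃ Sokoban            ┃               
                 ┠────────────────────┨               
                 ┃███████             ┃               
                 ┃█    ◎█             ┃               
━━━━━━━━━━━━━━━━━━━━━━━┓█             ┃               
                       ┃█             ┃               
───────────────────────┨█             ┃               
                    745┃█             ┃               
┬───┐                  ┃█             ┃               
│ ÷ │                  ┃█             ┃               
┼───┤                  ┃ 2  0/2       ┃               
│ × │                  ┃              ┃               
┼───┤                  ┃━━━━━━━━━━━━━━┛               
│ - │                  ┃                              
━━━━━━━━━━━━━━━━━━━━━━━┛                              
                                                      


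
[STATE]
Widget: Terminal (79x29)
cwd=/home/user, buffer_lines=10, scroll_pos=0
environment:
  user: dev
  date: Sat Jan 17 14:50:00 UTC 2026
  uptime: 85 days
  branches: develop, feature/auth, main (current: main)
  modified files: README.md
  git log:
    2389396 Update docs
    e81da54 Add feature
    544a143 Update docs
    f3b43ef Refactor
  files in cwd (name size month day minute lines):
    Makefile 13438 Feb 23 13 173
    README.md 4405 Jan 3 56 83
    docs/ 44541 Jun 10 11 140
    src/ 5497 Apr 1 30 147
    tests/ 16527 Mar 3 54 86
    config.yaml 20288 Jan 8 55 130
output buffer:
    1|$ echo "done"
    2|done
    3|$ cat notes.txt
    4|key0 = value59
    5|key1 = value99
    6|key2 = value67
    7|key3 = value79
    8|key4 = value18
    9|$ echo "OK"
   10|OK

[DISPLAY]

$ echo "done"                                                                  
done                                                                           
$ cat notes.txt                                                                
key0 = value59                                                                 
key1 = value99                                                                 
key2 = value67                                                                 
key3 = value79                                                                 
key4 = value18                                                                 
$ echo "OK"                                                                    
OK                                                                             
$ █                                                                            
                                                                               
                                                                               
                                                                               
                                                                               
                                                                               
                                                                               
                                                                               
                                                                               
                                                                               
                                                                               
                                                                               
                                                                               
                                                                               
                                                                               
                                                                               
                                                                               
                                                                               
                                                                               


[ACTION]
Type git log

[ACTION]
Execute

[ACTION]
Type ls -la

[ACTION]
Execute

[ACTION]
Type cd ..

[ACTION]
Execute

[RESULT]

$ echo "done"                                                                  
done                                                                           
$ cat notes.txt                                                                
key0 = value59                                                                 
key1 = value99                                                                 
key2 = value67                                                                 
key3 = value79                                                                 
key4 = value18                                                                 
$ echo "OK"                                                                    
OK                                                                             
$ git log                                                                      
2389396 Update docs                                                            
e81da54 Add feature                                                            
544a143 Update docs                                                            
f3b43ef Refactor                                                               
$ ls -la                                                                       
-rw-r--r--  1 dev group    13438 Feb 23 10:13 Makefile                         
-rw-r--r--  1 dev group     4405 Jan  3 10:56 README.md                        
drwxr-xr-x  1 dev group    44541 Jun 10 10:11 docs/                            
drwxr-xr-x  1 dev group     5497 Apr  1 10:30 src/                             
drwxr-xr-x  1 dev group    16527 Mar  3 10:54 tests/                           
-rw-r--r--  1 dev group    20288 Jan  8 10:55 config.yaml                      
$ cd ..                                                                        
                                                                               
$ █                                                                            
                                                                               
                                                                               
                                                                               
                                                                               


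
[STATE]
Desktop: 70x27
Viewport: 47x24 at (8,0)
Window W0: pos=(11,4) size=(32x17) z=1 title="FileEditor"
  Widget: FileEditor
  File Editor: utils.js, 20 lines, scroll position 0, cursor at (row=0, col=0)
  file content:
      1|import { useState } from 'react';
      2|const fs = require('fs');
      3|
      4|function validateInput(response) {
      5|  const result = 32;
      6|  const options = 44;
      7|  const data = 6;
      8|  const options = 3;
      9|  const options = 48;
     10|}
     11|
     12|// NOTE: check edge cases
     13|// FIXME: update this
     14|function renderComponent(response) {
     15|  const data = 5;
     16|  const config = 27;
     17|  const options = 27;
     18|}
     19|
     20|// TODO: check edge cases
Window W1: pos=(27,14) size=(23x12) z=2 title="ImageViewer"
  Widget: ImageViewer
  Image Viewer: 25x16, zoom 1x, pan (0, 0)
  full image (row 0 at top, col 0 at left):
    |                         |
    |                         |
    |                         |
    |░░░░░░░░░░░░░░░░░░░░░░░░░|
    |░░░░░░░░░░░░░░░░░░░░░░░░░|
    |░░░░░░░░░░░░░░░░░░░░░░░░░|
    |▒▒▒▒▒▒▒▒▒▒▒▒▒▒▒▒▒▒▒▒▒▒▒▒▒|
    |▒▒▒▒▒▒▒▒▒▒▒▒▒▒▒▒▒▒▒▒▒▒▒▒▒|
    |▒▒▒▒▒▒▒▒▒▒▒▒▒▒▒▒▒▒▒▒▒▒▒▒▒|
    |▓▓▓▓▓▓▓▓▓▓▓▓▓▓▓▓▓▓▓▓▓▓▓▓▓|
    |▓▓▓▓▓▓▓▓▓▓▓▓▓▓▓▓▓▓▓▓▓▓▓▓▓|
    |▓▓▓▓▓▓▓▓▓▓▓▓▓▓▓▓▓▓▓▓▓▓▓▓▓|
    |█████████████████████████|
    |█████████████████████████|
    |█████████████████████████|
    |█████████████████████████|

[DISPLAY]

                                               
                                               
                                               
                                               
   ┏━━━━━━━━━━━━━━━━━━━━━━━━━━━━━━┓            
   ┃ FileEditor                   ┃            
   ┠──────────────────────────────┨            
   ┃█mport { useState } from 'rea▲┃            
   ┃const fs = require('fs');    █┃            
   ┃                             ░┃            
   ┃function validateInput(respon░┃            
   ┃  const result = 32;         ░┃            
   ┃  const options = 44;        ░┃            
   ┃  const data = 6;            ░┃            
   ┃  const options┏━━━━━━━━━━━━━━━━━━━━━┓     
   ┃  const options┃ ImageViewer         ┃     
   ┃}              ┠─────────────────────┨     
   ┃               ┃                     ┃     
   ┃// NOTE: check ┃                     ┃     
   ┃// FIXME: updat┃                     ┃     
   ┗━━━━━━━━━━━━━━━┃░░░░░░░░░░░░░░░░░░░░░┃     
                   ┃░░░░░░░░░░░░░░░░░░░░░┃     
                   ┃░░░░░░░░░░░░░░░░░░░░░┃     
                   ┃▒▒▒▒▒▒▒▒▒▒▒▒▒▒▒▒▒▒▒▒▒┃     


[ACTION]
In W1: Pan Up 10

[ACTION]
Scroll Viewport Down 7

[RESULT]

                                               
   ┏━━━━━━━━━━━━━━━━━━━━━━━━━━━━━━┓            
   ┃ FileEditor                   ┃            
   ┠──────────────────────────────┨            
   ┃█mport { useState } from 'rea▲┃            
   ┃const fs = require('fs');    █┃            
   ┃                             ░┃            
   ┃function validateInput(respon░┃            
   ┃  const result = 32;         ░┃            
   ┃  const options = 44;        ░┃            
   ┃  const data = 6;            ░┃            
   ┃  const options┏━━━━━━━━━━━━━━━━━━━━━┓     
   ┃  const options┃ ImageViewer         ┃     
   ┃}              ┠─────────────────────┨     
   ┃               ┃                     ┃     
   ┃// NOTE: check ┃                     ┃     
   ┃// FIXME: updat┃                     ┃     
   ┗━━━━━━━━━━━━━━━┃░░░░░░░░░░░░░░░░░░░░░┃     
                   ┃░░░░░░░░░░░░░░░░░░░░░┃     
                   ┃░░░░░░░░░░░░░░░░░░░░░┃     
                   ┃▒▒▒▒▒▒▒▒▒▒▒▒▒▒▒▒▒▒▒▒▒┃     
                   ┃▒▒▒▒▒▒▒▒▒▒▒▒▒▒▒▒▒▒▒▒▒┃     
                   ┗━━━━━━━━━━━━━━━━━━━━━┛     
                                               


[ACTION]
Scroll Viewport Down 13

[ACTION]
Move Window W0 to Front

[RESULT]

                                               
   ┏━━━━━━━━━━━━━━━━━━━━━━━━━━━━━━┓            
   ┃ FileEditor                   ┃            
   ┠──────────────────────────────┨            
   ┃█mport { useState } from 'rea▲┃            
   ┃const fs = require('fs');    █┃            
   ┃                             ░┃            
   ┃function validateInput(respon░┃            
   ┃  const result = 32;         ░┃            
   ┃  const options = 44;        ░┃            
   ┃  const data = 6;            ░┃            
   ┃  const options = 3;         ░┃━━━━━━┓     
   ┃  const options = 48;        ░┃      ┃     
   ┃}                            ░┃──────┨     
   ┃                             ░┃      ┃     
   ┃// NOTE: check edge cases    ░┃      ┃     
   ┃// FIXME: update this        ▼┃      ┃     
   ┗━━━━━━━━━━━━━━━━━━━━━━━━━━━━━━┛░░░░░░┃     
                   ┃░░░░░░░░░░░░░░░░░░░░░┃     
                   ┃░░░░░░░░░░░░░░░░░░░░░┃     
                   ┃▒▒▒▒▒▒▒▒▒▒▒▒▒▒▒▒▒▒▒▒▒┃     
                   ┃▒▒▒▒▒▒▒▒▒▒▒▒▒▒▒▒▒▒▒▒▒┃     
                   ┗━━━━━━━━━━━━━━━━━━━━━┛     
                                               


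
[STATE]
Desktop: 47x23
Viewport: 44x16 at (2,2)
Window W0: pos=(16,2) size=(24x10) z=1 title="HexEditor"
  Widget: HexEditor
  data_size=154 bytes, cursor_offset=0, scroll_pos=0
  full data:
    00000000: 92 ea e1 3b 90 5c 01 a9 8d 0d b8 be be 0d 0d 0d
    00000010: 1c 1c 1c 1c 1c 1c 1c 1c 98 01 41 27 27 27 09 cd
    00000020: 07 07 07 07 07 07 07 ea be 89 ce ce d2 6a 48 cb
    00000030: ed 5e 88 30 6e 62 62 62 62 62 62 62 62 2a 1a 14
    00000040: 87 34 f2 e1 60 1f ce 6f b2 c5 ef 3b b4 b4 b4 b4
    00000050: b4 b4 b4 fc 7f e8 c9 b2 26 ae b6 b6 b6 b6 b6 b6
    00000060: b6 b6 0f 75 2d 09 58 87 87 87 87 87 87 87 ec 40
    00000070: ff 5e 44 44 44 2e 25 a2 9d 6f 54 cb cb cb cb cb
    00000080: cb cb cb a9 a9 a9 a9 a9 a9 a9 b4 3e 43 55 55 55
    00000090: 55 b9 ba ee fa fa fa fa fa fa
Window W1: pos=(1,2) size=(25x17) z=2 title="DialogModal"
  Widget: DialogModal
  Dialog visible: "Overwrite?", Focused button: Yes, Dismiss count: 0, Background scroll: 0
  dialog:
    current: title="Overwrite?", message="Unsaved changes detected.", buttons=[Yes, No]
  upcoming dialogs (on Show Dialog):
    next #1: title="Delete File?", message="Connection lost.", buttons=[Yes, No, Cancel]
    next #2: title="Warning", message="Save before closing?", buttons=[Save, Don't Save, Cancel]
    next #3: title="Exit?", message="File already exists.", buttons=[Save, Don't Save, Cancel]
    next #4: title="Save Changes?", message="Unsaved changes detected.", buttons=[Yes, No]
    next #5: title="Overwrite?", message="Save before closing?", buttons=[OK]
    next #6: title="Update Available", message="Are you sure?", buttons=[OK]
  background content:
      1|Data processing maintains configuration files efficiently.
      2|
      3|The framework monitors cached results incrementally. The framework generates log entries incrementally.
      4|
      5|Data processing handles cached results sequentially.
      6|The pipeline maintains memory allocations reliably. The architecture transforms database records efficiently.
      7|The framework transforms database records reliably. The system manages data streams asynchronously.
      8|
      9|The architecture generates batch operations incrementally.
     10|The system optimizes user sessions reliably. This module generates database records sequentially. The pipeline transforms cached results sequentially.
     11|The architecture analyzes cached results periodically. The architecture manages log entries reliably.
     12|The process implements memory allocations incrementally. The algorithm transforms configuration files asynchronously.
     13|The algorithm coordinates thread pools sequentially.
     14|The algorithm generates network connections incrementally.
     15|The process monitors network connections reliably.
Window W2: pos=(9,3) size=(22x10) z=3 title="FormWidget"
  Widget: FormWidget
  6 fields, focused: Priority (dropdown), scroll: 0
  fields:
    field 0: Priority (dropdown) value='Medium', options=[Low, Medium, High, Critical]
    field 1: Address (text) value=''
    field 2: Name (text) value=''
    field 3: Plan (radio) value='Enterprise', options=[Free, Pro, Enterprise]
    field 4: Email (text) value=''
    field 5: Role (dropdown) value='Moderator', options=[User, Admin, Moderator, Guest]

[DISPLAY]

━━━━━━━━━━━━━━━━━━━━━━━┓━━━━━━━━━━━━━┓      
 Dialog┏━━━━━━━━━━━━━━━━━━━━┓        ┃      
───────┃ FormWidget         ┃────────┨      
Data pr┠────────────────────┨a e1 3b ┃      
       ┃> Priority:   [Med▼]┃c 1c 1c ┃      
The fra┃  Address:    [    ]┃7 07 07 ┃      
       ┃  Name:       [    ]┃e 88 30 ┃      
Da┌────┃  Plan:       ( ) Fr┃4 f2 e1 ┃      
Th│    ┃  Email:      [    ]┃4 b4 fc ┃      
Th│Unsa┃  Role:       [Mod▼]┃━━━━━━━━┛      
  │    ┗━━━━━━━━━━━━━━━━━━━━┛               
Th└─────────────────┘ra┃                    
The system optimizes us┃                    
The architecture analyz┃                    
The process implements ┃                    
The algorithm coordinat┃                    


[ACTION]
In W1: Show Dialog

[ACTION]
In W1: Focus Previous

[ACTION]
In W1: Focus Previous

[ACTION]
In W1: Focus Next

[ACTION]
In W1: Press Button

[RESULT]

━━━━━━━━━━━━━━━━━━━━━━━┓━━━━━━━━━━━━━┓      
 Dialog┏━━━━━━━━━━━━━━━━━━━━┓        ┃      
───────┃ FormWidget         ┃────────┨      
Data pr┠────────────────────┨a e1 3b ┃      
       ┃> Priority:   [Med▼]┃c 1c 1c ┃      
The fra┃  Address:    [    ]┃7 07 07 ┃      
       ┃  Name:       [    ]┃e 88 30 ┃      
Data pr┃  Plan:       ( ) Fr┃4 f2 e1 ┃      
The pip┃  Email:      [    ]┃4 b4 fc ┃      
The fra┃  Role:       [Mod▼]┃━━━━━━━━┛      
       ┗━━━━━━━━━━━━━━━━━━━━┛               
The architecture genera┃                    
The system optimizes us┃                    
The architecture analyz┃                    
The process implements ┃                    
The algorithm coordinat┃                    


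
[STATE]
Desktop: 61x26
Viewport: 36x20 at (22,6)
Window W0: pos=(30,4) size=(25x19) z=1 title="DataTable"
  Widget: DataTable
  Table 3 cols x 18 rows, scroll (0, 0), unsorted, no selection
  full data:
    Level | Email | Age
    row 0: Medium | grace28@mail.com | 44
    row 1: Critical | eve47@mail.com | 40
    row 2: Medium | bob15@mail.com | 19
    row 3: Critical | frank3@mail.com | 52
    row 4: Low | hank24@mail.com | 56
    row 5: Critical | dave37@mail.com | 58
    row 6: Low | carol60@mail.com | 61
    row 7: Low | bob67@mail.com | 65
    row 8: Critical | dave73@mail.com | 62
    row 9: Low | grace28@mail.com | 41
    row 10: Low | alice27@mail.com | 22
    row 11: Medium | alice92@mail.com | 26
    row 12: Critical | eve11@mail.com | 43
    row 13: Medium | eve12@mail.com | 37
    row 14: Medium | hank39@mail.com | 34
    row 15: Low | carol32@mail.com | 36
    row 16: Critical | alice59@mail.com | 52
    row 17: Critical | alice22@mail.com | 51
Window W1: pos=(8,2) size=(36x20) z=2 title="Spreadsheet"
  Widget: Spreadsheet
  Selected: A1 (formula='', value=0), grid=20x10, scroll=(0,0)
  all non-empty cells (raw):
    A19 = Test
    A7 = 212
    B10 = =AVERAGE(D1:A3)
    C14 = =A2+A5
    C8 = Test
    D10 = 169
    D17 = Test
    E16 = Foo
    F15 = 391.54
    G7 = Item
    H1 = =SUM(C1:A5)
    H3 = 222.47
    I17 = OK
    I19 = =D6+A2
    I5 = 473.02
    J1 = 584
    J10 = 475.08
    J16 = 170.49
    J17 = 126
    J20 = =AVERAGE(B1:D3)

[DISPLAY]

  B       C       D  ┃──────────┨   
---------------------┃l         ┃   
      0       0      ┃──────────┃   
      0       0      ┃e28@mail.c┃   
      0       0      ┃7@mail.com┃   
      0       0      ┃5@mail.com┃   
      0       0      ┃k3@mail.co┃   
      0       0      ┃24@mail.co┃   
      0       0      ┃37@mail.co┃   
      0Test          ┃l60@mail.c┃   
      0       0      ┃7@mail.com┃   
      0       0     1┃73@mail.co┃   
      0       0      ┃e28@mail.c┃   
      0       0      ┃e27@mail.c┃   
      0       0      ┃e92@mail.c┃   
━━━━━━━━━━━━━━━━━━━━━┛1@mail.com┃   
        ┗━━━━━━━━━━━━━━━━━━━━━━━┛   
                                    
                                    
                                    


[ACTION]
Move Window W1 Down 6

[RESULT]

━━━━━━━━━━━━━━━━━━━━━┓──────────┨   
                     ┃l         ┃   
─────────────────────┨──────────┃   
                     ┃e28@mail.c┃   
  B       C       D  ┃7@mail.com┃   
---------------------┃5@mail.com┃   
      0       0      ┃k3@mail.co┃   
      0       0      ┃24@mail.co┃   
      0       0      ┃37@mail.co┃   
      0       0      ┃l60@mail.c┃   
      0       0      ┃7@mail.com┃   
      0       0      ┃73@mail.co┃   
      0       0      ┃e28@mail.c┃   
      0Test          ┃e27@mail.c┃   
      0       0      ┃e92@mail.c┃   
      0       0     1┃1@mail.com┃   
      0       0      ┃━━━━━━━━━━┛   
      0       0      ┃              
      0       0      ┃              
━━━━━━━━━━━━━━━━━━━━━┛              


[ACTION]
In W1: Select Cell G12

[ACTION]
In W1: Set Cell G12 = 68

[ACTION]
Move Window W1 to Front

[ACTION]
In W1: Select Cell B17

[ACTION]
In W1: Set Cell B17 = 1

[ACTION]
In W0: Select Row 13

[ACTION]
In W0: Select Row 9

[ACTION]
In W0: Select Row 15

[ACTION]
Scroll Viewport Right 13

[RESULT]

━━━━━━━━━━━━━━━━━━┓──────────┨      
                  ┃l         ┃      
──────────────────┨──────────┃      
                  ┃e28@mail.c┃      
       C       D  ┃7@mail.com┃      
------------------┃5@mail.com┃      
   0       0      ┃k3@mail.co┃      
   0       0      ┃24@mail.co┃      
   0       0      ┃37@mail.co┃      
   0       0      ┃l60@mail.c┃      
   0       0      ┃7@mail.com┃      
   0       0      ┃73@mail.co┃      
   0       0      ┃e28@mail.c┃      
   0Test          ┃e27@mail.c┃      
   0       0      ┃e92@mail.c┃      
   0       0     1┃1@mail.com┃      
   0       0      ┃━━━━━━━━━━┛      
   0       0      ┃                 
   0       0      ┃                 
━━━━━━━━━━━━━━━━━━┛                 


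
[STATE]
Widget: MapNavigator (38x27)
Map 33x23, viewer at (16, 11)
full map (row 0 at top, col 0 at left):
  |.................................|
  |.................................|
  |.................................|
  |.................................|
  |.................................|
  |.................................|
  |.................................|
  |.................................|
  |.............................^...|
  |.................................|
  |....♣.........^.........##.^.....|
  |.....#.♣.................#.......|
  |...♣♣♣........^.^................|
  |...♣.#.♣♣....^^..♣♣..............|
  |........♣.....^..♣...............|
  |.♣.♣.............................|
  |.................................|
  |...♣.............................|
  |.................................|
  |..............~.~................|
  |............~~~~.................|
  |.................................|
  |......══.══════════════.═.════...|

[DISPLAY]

                                      
                                      
   .................................  
   .................................  
   .................................  
   .................................  
   .................................  
   .................................  
   .................................  
   .................................  
   .............................^...  
   .................................  
   ....♣.........^.........##.^.....  
   .....#.♣........@........#.......  
   ...♣♣♣........^.^................  
   ...♣.#.♣♣....^^..♣♣..............  
   ........♣.....^..♣...............  
   .♣.♣.............................  
   .................................  
   ...♣.............................  
   .................................  
   ..............~.~................  
   ............~~~~.................  
   .................................  
   ......══.══════════════.═.════...  
                                      
                                      


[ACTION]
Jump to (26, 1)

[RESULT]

                                      
                                      
                                      
                                      
                                      
                                      
                                      
                                      
                                      
                                      
                                      
                                      
..........................            
...................@......            
..........................            
..........................            
..........................            
..........................            
..........................            
..........................            
......................^...            
..........................            
.......^.........##.^.....            
♣.................#.......            
.......^.^................            
♣♣....^^..♣♣..............            
.♣.....^..♣...............            


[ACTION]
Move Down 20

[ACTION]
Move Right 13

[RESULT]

................^...                  
....................                  
.^.........##.^.....                  
............#.......                  
.^.^................                  
^^..♣♣..............                  
.^..♣...............                  
....................                  
....................                  
....................                  
....................                  
.~.~................                  
~~~.................                  
...................@                  
══════════.═.════...                  
                                      
                                      
                                      
                                      
                                      
                                      
                                      
                                      
                                      
                                      
                                      
                                      


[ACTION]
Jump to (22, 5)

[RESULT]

                                      
                                      
                                      
                                      
                                      
                                      
                                      
                                      
..............................        
..............................        
..............................        
..............................        
..............................        
...................@..........        
..............................        
..............................        
..........................^...        
..............................        
.♣.........^.........##.^.....        
..#.♣.................#.......        
♣♣♣........^.^................        
♣.#.♣♣....^^..♣♣..............        
.....♣.....^..♣...............        
♣.............................        
..............................        
♣.............................        
..............................        
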